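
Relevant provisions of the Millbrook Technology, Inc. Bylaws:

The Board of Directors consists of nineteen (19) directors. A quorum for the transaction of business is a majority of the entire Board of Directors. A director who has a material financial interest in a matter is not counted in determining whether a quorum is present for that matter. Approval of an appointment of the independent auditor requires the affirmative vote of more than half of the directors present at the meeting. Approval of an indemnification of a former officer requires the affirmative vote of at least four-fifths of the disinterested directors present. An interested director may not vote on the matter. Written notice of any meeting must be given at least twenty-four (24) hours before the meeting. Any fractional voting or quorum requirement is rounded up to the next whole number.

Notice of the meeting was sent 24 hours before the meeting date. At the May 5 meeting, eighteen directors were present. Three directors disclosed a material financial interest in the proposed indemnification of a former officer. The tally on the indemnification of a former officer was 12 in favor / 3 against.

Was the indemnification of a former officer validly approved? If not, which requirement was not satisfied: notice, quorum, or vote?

Notice: 24 hours given; 24 required (24 ≥ 24). Satisfied.
Quorum: 18 present, but the 3 interested directors do not count, leaving 15. Quorum is 10. Satisfied.
Vote: the indemnification of a former officer requires four-fifths of the disinterested directors present (18 − 3 = 15). 4/5 of 15 = 12, so 12 affirmative votes are needed; 12 voted in favor. Satisfied.

Valid — all requirements satisfied.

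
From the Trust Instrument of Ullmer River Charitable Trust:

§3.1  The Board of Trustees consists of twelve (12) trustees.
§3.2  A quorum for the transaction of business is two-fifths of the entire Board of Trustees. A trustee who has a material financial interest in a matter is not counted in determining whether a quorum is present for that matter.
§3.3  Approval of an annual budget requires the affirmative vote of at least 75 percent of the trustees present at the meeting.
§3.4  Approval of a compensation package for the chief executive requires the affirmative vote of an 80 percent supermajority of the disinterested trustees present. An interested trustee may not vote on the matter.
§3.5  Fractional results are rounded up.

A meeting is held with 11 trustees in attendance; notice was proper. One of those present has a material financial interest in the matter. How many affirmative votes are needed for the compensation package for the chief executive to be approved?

8

The compensation package for the chief executive requires four-fifths of the disinterested trustees present (11 − 1 = 10).
4/5 of 10 = 8.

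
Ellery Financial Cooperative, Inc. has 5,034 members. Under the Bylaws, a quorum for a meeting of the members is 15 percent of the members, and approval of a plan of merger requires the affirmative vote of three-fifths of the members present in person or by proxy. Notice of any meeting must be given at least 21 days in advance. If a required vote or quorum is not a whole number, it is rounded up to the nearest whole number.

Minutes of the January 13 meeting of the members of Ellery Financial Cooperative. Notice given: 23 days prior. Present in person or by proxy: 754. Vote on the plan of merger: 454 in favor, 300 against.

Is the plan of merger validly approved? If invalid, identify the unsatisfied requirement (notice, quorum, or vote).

Invalid — quorum requirement not satisfied.

Notice: 23 days given; 21 required. Satisfied.
Quorum: 15% of 5,034 = 755.10, rounded up to 756; 754 present. Not satisfied.
Vote: requires three-fifths of those present (754); 3/5 of 754 = 452.40, rounded up to 453, so 453 needed; 454 in favor. Satisfied.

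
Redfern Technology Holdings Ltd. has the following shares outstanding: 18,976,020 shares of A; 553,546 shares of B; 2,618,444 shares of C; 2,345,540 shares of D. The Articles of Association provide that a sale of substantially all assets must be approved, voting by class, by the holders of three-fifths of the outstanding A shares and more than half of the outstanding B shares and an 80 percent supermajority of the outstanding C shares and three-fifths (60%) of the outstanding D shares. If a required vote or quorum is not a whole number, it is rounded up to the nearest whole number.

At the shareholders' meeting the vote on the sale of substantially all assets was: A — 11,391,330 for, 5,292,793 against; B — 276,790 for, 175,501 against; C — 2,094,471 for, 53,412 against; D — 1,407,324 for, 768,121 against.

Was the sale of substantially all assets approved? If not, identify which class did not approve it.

Not approved — the C shares did not give the required vote.

A: 3/5 of 18976020 = 11385612; 11,385,612 required, 11,391,330 in favor — approved.
B: a majority of 553546 is 276774; 276,774 required, 276,790 in favor — approved.
C: 4/5 of 2618444 = 2094755.20, rounded up to 2094756; 2,094,756 required, 2,094,471 in favor — not approved.
D: 3/5 of 2345540 = 1407324; 1,407,324 required, 1,407,324 in favor — approved.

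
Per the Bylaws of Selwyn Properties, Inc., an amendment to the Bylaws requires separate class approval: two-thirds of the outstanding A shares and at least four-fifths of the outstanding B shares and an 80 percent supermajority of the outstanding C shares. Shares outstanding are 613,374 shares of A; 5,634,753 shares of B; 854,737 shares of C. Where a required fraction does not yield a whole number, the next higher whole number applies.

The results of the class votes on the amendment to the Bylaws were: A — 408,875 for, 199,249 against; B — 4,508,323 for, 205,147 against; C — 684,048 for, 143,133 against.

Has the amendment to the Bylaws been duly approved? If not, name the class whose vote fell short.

Not approved — the A shares did not give the required vote.

A: 2/3 of 613374 = 408916; 408,916 required, 408,875 in favor — not approved.
B: 4/5 of 5634753 = 4507802.40, rounded up to 4507803; 4,507,803 required, 4,508,323 in favor — approved.
C: 4/5 of 854737 = 683789.60, rounded up to 683790; 683,790 required, 684,048 in favor — approved.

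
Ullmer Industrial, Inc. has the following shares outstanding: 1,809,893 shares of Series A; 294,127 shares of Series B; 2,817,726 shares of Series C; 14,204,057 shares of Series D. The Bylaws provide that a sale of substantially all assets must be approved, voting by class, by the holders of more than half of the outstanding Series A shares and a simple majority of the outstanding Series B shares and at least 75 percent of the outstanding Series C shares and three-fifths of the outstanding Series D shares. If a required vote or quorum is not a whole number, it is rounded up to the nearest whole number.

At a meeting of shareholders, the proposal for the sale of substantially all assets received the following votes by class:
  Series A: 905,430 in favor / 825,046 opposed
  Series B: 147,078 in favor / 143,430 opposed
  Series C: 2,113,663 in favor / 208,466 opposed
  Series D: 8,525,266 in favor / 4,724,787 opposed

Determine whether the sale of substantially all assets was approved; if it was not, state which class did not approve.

Series A: a majority of 1809893 is 904947; 904,947 required, 905,430 in favor — approved.
Series B: a majority of 294127 is 147064; 147,064 required, 147,078 in favor — approved.
Series C: 3/4 of 2817726 = 2113294.50, rounded up to 2113295; 2,113,295 required, 2,113,663 in favor — approved.
Series D: 3/5 of 14204057 = 8522434.20, rounded up to 8522435; 8,522,435 required, 8,525,266 in favor — approved.

Approved — every class gave the required vote.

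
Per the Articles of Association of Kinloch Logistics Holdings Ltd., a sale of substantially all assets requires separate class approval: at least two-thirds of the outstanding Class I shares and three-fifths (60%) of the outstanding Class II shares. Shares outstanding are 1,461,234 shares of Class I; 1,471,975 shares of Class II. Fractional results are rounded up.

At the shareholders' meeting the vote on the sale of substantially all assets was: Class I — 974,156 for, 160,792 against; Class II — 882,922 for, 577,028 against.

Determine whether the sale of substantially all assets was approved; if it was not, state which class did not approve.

Class I: 2/3 of 1461234 = 974156; 974,156 required, 974,156 in favor — approved.
Class II: 3/5 of 1471975 = 883185; 883,185 required, 882,922 in favor — not approved.

Not approved — the Class II shares did not give the required vote.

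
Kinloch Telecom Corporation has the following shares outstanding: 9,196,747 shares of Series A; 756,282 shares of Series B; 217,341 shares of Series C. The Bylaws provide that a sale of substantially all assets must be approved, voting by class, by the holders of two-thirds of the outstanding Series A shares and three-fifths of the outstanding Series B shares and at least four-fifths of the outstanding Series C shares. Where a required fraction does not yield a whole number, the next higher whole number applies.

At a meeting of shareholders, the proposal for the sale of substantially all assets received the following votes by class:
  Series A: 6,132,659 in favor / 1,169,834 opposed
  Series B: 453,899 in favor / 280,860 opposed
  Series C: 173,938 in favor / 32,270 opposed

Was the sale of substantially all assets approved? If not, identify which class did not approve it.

Series A: 2/3 of 9196747 = 6131164.67, rounded up to 6131165; 6,131,165 required, 6,132,659 in favor — approved.
Series B: 3/5 of 756282 = 453769.20, rounded up to 453770; 453,770 required, 453,899 in favor — approved.
Series C: 4/5 of 217341 = 173872.80, rounded up to 173873; 173,873 required, 173,938 in favor — approved.

Approved — every class gave the required vote.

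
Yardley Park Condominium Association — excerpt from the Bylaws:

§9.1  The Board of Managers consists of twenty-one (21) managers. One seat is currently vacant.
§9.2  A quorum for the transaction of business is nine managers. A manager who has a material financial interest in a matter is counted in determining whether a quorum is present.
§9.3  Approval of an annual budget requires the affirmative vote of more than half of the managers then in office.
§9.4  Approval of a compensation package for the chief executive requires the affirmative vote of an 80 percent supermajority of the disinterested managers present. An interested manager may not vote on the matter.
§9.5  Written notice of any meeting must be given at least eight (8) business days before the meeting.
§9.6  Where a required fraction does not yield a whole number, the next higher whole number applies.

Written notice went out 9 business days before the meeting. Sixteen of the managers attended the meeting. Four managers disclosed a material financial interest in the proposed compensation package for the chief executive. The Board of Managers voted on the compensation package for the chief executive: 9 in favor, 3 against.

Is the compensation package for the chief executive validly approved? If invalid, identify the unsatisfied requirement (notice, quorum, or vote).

Notice: 9 business days given; 8 required (9 ≥ 8). Satisfied.
Quorum: 16 present (interested managers count toward quorum); quorum is 9. Satisfied.
Vote: the compensation package for the chief executive requires four-fifths of the disinterested managers present (16 − 4 = 12). 4/5 of 12 = 9.60, rounded up to 10, so 10 affirmative votes are needed; 9 voted in favor. Not satisfied.

Invalid — vote requirement not satisfied.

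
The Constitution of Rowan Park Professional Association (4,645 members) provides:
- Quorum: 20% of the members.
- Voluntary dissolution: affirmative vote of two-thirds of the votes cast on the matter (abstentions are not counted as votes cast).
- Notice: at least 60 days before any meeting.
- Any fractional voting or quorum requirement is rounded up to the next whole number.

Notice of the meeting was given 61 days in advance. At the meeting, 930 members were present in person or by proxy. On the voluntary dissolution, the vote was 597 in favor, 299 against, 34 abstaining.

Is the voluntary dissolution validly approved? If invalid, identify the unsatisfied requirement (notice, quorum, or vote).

Invalid — vote requirement not satisfied.

Notice: 61 days given; 60 required. Satisfied.
Quorum: 20% of 4,645 = 929; 930 present. Satisfied.
Vote: requires two-thirds of the votes cast (930 − 34 abstaining = 896); 2/3 of 896 = 597.33, rounded up to 598, so 598 needed; 597 in favor. Not satisfied.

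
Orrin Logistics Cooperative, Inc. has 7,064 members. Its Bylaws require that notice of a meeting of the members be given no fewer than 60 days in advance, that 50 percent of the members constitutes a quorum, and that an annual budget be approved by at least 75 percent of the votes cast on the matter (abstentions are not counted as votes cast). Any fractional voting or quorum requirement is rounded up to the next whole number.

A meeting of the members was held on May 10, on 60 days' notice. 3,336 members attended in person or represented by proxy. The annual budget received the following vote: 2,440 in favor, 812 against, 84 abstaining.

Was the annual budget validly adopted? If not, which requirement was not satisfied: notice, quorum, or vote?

Invalid — quorum requirement not satisfied.

Notice: 60 days given; 60 required. Satisfied.
Quorum: 50% of 7,064 = 3,532; 3,336 present. Not satisfied.
Vote: requires three-fourths of the votes cast (3,336 − 84 abstaining = 3,252); 3/4 of 3252 = 2439, so 2,439 needed; 2,440 in favor. Satisfied.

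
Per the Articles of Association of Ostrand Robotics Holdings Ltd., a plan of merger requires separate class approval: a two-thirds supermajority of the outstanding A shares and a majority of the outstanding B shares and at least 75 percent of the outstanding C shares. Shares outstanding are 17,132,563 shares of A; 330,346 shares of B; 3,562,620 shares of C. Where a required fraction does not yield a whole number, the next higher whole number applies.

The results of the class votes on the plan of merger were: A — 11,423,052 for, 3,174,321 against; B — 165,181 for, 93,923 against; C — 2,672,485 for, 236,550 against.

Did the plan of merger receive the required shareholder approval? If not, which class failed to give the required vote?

Approved — every class gave the required vote.

A: 2/3 of 17132563 = 11421708.67, rounded up to 11421709; 11,421,709 required, 11,423,052 in favor — approved.
B: a majority of 330346 is 165174; 165,174 required, 165,181 in favor — approved.
C: 3/4 of 3562620 = 2671965; 2,671,965 required, 2,672,485 in favor — approved.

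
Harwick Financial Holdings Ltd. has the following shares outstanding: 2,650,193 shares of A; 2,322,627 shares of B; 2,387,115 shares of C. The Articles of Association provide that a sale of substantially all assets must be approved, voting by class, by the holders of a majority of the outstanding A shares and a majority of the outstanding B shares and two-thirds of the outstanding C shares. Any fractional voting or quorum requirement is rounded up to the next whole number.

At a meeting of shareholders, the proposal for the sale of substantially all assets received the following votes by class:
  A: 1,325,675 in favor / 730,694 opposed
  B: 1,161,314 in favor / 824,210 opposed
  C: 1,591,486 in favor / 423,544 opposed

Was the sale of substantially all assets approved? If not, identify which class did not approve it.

Approved — every class gave the required vote.

A: a majority of 2650193 is 1325097; 1,325,097 required, 1,325,675 in favor — approved.
B: a majority of 2322627 is 1161314; 1,161,314 required, 1,161,314 in favor — approved.
C: 2/3 of 2387115 = 1591410; 1,591,410 required, 1,591,486 in favor — approved.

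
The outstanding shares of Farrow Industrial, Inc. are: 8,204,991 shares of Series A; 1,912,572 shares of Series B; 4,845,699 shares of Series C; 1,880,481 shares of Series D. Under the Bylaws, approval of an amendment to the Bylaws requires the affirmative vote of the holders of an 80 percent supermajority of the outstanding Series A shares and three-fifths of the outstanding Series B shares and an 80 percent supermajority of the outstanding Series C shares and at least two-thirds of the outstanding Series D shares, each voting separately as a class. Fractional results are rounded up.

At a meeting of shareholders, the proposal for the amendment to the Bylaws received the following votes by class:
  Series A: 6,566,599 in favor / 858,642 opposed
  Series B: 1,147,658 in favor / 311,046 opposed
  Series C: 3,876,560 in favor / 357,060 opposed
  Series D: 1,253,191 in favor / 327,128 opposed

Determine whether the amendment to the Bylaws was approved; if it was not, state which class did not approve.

Not approved — the Series D shares did not give the required vote.

Series A: 4/5 of 8204991 = 6563992.80, rounded up to 6563993; 6,563,993 required, 6,566,599 in favor — approved.
Series B: 3/5 of 1912572 = 1147543.20, rounded up to 1147544; 1,147,544 required, 1,147,658 in favor — approved.
Series C: 4/5 of 4845699 = 3876559.20, rounded up to 3876560; 3,876,560 required, 3,876,560 in favor — approved.
Series D: 2/3 of 1880481 = 1253654; 1,253,654 required, 1,253,191 in favor — not approved.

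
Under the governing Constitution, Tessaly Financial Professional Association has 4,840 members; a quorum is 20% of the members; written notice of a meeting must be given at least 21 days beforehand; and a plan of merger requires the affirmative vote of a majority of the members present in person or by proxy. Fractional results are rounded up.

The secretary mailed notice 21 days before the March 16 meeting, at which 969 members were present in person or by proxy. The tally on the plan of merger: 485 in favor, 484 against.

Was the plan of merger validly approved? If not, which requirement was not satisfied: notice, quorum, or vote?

Notice: 21 days given; 21 required. Satisfied.
Quorum: 20% of 4,840 = 968; 969 present. Satisfied.
Vote: requires a majority of those present (969); a majority of 969 is 485, so 485 needed; 485 in favor. Satisfied.

Valid — all requirements satisfied.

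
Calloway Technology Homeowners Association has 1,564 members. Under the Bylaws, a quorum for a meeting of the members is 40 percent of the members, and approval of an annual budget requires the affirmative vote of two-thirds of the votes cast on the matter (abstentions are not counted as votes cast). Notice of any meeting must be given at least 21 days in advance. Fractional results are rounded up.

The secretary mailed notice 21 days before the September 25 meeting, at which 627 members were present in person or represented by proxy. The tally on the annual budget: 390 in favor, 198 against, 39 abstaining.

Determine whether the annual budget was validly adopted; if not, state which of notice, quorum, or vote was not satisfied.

Notice: 21 days given; 21 required. Satisfied.
Quorum: 40% of 1,564 = 625.60, rounded up to 626; 627 present. Satisfied.
Vote: requires two-thirds of the votes cast (627 − 39 abstaining = 588); 2/3 of 588 = 392, so 392 needed; 390 in favor. Not satisfied.

Invalid — vote requirement not satisfied.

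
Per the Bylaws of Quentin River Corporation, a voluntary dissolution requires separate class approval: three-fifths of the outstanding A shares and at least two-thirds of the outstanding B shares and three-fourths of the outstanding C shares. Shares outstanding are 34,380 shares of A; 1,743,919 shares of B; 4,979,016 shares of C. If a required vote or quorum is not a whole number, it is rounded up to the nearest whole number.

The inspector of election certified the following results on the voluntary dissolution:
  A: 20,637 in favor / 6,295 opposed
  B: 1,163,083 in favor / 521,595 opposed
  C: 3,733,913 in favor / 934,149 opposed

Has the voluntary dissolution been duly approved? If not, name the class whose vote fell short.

Not approved — the C shares did not give the required vote.

A: 3/5 of 34380 = 20628; 20,628 required, 20,637 in favor — approved.
B: 2/3 of 1743919 = 1162612.67, rounded up to 1162613; 1,162,613 required, 1,163,083 in favor — approved.
C: 3/4 of 4979016 = 3734262; 3,734,262 required, 3,733,913 in favor — not approved.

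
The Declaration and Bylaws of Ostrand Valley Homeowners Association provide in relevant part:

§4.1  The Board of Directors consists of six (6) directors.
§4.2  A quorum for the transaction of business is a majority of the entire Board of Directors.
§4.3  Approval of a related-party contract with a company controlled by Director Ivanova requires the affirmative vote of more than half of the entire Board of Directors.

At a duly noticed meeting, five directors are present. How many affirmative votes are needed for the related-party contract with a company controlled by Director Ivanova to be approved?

The related-party contract with a company controlled by Director Ivanova requires a majority of the entire Board of Directors (6).
A majority of 6 is 4.

4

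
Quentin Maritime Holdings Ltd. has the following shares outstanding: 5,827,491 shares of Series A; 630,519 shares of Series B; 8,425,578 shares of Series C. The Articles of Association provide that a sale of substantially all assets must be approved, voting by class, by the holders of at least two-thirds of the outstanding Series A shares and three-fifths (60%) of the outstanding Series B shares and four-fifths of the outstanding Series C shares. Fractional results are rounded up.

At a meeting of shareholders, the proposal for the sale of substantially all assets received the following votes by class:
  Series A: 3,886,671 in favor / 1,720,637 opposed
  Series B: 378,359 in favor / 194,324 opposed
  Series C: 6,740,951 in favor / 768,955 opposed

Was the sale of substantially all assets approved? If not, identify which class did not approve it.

Series A: 2/3 of 5827491 = 3884994; 3,884,994 required, 3,886,671 in favor — approved.
Series B: 3/5 of 630519 = 378311.40, rounded up to 378312; 378,312 required, 378,359 in favor — approved.
Series C: 4/5 of 8425578 = 6740462.40, rounded up to 6740463; 6,740,463 required, 6,740,951 in favor — approved.

Approved — every class gave the required vote.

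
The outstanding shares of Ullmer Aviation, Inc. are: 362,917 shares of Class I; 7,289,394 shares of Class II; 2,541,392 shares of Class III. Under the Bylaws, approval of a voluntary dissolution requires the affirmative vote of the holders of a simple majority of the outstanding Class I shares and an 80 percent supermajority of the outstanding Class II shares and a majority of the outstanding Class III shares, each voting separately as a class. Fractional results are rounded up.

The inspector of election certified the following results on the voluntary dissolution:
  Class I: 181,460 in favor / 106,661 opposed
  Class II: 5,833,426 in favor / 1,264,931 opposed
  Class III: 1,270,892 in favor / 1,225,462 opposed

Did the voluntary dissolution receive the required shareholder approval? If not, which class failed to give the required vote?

Class I: a majority of 362917 is 181459; 181,459 required, 181,460 in favor — approved.
Class II: 4/5 of 7289394 = 5831515.20, rounded up to 5831516; 5,831,516 required, 5,833,426 in favor — approved.
Class III: a majority of 2541392 is 1270697; 1,270,697 required, 1,270,892 in favor — approved.

Approved — every class gave the required vote.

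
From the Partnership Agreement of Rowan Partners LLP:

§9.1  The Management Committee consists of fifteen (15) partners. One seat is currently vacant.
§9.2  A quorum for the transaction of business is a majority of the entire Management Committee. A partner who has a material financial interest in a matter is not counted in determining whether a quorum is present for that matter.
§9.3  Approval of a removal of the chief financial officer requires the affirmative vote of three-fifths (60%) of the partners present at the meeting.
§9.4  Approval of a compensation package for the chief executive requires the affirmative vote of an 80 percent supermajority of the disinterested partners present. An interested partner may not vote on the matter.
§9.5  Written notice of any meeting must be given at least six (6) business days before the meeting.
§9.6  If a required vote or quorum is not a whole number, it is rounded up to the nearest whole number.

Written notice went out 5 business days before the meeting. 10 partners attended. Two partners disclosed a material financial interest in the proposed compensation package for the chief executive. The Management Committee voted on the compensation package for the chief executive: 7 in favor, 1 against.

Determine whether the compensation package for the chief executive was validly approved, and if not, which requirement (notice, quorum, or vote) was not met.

Notice: 5 business days given; 6 required (5 < 6). Not satisfied.
Quorum: 10 present, but the 2 interested partners do not count, leaving 8. Quorum is 8. Satisfied.
Vote: the compensation package for the chief executive requires four-fifths of the disinterested partners present (10 − 2 = 8). 4/5 of 8 = 6.40, rounded up to 7, so 7 affirmative votes are needed; 7 voted in favor. Satisfied.

Invalid — notice requirement not satisfied.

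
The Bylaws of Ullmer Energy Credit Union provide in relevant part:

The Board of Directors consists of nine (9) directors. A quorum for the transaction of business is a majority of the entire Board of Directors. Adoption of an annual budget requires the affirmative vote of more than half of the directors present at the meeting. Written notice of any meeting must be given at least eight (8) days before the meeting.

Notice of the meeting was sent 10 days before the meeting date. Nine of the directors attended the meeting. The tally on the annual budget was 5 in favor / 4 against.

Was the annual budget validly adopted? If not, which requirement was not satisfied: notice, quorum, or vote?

Valid — all requirements satisfied.

Notice: 10 days given; 8 required (10 ≥ 8). Satisfied.
Quorum: 9 present; quorum is 5. Satisfied.
Vote: the annual budget requires a majority of the directors present (9). A majority of 9 is 5, so 5 affirmative votes are needed; 5 voted in favor. Satisfied.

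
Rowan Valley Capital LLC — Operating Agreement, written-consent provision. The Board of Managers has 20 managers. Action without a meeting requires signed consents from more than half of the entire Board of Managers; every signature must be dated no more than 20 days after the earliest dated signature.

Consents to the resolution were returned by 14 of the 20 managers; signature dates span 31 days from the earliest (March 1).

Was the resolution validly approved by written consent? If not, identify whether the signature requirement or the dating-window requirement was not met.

Signatures required: more than half of 20 — a majority of 20 is 11, so 11 needed; 14 signed. Sufficient.
Dating window: the latest signature is 31 days after the earliest; the limit is 20 days. Outside the window.

Not effective — dating-window requirement not satisfied.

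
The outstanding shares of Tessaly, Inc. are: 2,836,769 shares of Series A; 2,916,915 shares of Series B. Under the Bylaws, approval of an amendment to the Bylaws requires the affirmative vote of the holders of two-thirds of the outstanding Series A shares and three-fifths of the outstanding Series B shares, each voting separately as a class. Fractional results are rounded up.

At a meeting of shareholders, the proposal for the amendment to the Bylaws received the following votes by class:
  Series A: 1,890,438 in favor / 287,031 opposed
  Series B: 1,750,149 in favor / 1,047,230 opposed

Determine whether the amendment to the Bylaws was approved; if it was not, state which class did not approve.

Series A: 2/3 of 2836769 = 1891179.33, rounded up to 1891180; 1,891,180 required, 1,890,438 in favor — not approved.
Series B: 3/5 of 2916915 = 1750149; 1,750,149 required, 1,750,149 in favor — approved.

Not approved — the Series A shares did not give the required vote.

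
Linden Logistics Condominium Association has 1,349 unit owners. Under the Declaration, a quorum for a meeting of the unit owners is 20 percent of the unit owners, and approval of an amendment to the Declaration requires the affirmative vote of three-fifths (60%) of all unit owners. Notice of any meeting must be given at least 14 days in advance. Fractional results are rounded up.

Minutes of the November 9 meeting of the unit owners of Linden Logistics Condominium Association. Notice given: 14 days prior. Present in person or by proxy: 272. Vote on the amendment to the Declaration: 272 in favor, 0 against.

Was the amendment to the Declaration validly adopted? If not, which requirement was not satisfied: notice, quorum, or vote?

Invalid — vote requirement not satisfied.

Notice: 14 days given; 14 required. Satisfied.
Quorum: 20% of 1,349 = 269.80, rounded up to 270; 272 present. Satisfied.
Vote: requires three-fifths of all unit owners (1,349); 3/5 of 1349 = 809.40, rounded up to 810, so 810 needed; 272 in favor. Not satisfied.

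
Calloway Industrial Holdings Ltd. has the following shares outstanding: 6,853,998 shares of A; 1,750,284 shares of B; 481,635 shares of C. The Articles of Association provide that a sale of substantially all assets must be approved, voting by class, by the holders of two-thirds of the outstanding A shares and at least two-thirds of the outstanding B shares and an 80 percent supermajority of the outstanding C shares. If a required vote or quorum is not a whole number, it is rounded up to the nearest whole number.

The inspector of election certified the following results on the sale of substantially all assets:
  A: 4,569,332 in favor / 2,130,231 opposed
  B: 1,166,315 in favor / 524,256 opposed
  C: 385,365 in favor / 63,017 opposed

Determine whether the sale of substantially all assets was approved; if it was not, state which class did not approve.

Not approved — the B shares did not give the required vote.

A: 2/3 of 6853998 = 4569332; 4,569,332 required, 4,569,332 in favor — approved.
B: 2/3 of 1750284 = 1166856; 1,166,856 required, 1,166,315 in favor — not approved.
C: 4/5 of 481635 = 385308; 385,308 required, 385,365 in favor — approved.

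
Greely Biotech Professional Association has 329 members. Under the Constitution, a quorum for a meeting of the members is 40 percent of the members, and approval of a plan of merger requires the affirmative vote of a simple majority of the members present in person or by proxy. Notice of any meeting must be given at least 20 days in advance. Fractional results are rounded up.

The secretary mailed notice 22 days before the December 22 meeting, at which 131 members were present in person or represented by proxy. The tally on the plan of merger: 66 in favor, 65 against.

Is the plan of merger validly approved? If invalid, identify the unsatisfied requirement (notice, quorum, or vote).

Invalid — quorum requirement not satisfied.

Notice: 22 days given; 20 required. Satisfied.
Quorum: 40% of 329 = 131.60, rounded up to 132; 131 present. Not satisfied.
Vote: requires a majority of those present (131); a majority of 131 is 66, so 66 needed; 66 in favor. Satisfied.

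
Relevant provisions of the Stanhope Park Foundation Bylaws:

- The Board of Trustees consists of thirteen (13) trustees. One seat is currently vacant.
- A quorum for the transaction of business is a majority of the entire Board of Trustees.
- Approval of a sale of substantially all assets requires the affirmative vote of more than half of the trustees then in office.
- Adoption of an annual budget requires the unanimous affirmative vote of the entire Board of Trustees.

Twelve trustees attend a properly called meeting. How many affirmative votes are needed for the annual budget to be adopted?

The annual budget requires the unanimous vote of the entire Board of Trustees (13).
Unanimous means all 13.
(Only 12 can vote, so the annual budget cannot pass at this meeting, but the required vote is still 13.)

13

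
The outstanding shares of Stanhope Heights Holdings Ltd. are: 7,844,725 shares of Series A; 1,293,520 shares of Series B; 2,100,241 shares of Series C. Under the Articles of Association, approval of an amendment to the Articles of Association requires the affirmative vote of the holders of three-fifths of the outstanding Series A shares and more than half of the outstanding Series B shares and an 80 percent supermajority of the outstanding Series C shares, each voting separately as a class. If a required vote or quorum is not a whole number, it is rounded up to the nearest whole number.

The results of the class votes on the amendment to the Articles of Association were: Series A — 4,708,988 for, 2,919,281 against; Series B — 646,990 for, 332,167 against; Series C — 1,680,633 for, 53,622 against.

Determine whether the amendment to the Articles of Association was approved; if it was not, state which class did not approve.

Approved — every class gave the required vote.

Series A: 3/5 of 7844725 = 4706835; 4,706,835 required, 4,708,988 in favor — approved.
Series B: a majority of 1293520 is 646761; 646,761 required, 646,990 in favor — approved.
Series C: 4/5 of 2100241 = 1680192.80, rounded up to 1680193; 1,680,193 required, 1,680,633 in favor — approved.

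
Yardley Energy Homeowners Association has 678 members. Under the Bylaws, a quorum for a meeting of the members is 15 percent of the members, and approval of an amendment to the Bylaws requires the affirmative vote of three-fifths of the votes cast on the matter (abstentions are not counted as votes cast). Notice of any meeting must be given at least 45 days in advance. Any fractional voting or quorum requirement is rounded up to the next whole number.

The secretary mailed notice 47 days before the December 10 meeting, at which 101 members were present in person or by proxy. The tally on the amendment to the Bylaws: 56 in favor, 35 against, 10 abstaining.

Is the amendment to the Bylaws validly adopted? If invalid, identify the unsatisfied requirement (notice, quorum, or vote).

Notice: 47 days given; 45 required. Satisfied.
Quorum: 15% of 678 = 101.70, rounded up to 102; 101 present. Not satisfied.
Vote: requires three-fifths of the votes cast (101 − 10 abstaining = 91); 3/5 of 91 = 54.60, rounded up to 55, so 55 needed; 56 in favor. Satisfied.

Invalid — quorum requirement not satisfied.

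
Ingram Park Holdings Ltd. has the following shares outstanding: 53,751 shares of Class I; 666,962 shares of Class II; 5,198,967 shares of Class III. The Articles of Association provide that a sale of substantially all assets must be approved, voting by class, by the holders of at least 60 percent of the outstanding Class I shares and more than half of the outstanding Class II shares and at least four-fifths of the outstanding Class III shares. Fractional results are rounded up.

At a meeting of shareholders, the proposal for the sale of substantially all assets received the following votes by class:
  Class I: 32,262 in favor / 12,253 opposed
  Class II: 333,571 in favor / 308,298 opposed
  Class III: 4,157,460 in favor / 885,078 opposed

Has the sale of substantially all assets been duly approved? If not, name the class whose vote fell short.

Not approved — the Class III shares did not give the required vote.

Class I: 3/5 of 53751 = 32250.60, rounded up to 32251; 32,251 required, 32,262 in favor — approved.
Class II: a majority of 666962 is 333482; 333,482 required, 333,571 in favor — approved.
Class III: 4/5 of 5198967 = 4159173.60, rounded up to 4159174; 4,159,174 required, 4,157,460 in favor — not approved.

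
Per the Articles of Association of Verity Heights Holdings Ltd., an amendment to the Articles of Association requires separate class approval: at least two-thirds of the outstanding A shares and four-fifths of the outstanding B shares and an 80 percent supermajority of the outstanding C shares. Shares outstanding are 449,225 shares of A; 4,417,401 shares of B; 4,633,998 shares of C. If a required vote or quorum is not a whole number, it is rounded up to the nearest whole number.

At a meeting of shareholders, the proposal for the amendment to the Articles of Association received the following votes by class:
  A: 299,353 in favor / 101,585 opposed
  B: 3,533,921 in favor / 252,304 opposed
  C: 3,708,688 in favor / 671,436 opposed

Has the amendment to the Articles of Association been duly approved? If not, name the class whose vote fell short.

Not approved — the A shares did not give the required vote.

A: 2/3 of 449225 = 299483.33, rounded up to 299484; 299,484 required, 299,353 in favor — not approved.
B: 4/5 of 4417401 = 3533920.80, rounded up to 3533921; 3,533,921 required, 3,533,921 in favor — approved.
C: 4/5 of 4633998 = 3707198.40, rounded up to 3707199; 3,707,199 required, 3,708,688 in favor — approved.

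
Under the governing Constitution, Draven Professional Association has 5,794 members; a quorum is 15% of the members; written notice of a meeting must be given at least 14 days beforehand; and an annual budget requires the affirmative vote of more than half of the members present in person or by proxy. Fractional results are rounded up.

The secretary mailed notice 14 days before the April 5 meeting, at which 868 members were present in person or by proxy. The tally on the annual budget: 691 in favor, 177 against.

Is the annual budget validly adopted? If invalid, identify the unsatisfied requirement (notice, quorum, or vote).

Invalid — quorum requirement not satisfied.

Notice: 14 days given; 14 required. Satisfied.
Quorum: 15% of 5,794 = 869.10, rounded up to 870; 868 present. Not satisfied.
Vote: requires a majority of those present (868); a majority of 868 is 435, so 435 needed; 691 in favor. Satisfied.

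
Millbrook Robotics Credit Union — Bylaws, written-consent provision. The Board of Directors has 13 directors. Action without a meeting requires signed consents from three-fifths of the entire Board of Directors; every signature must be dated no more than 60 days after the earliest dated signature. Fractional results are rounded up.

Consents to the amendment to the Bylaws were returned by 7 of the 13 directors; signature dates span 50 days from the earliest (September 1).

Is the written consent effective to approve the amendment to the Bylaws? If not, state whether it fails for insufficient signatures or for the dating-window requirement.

Signatures required: three-fifths of 13 — 3/5 of 13 = 7.80, rounded up to 8, so 8 needed; 7 signed. Insufficient.
Dating window: the latest signature is 50 days after the earliest; the limit is 60 days. Within the window.

Not effective — insufficient signatures.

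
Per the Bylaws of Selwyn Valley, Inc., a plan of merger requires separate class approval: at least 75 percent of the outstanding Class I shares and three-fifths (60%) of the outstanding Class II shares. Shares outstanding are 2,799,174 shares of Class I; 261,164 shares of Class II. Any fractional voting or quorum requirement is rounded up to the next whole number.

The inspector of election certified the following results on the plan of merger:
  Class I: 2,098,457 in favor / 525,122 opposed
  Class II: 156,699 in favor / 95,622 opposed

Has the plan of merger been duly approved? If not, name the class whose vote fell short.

Class I: 3/4 of 2799174 = 2099380.50, rounded up to 2099381; 2,099,381 required, 2,098,457 in favor — not approved.
Class II: 3/5 of 261164 = 156698.40, rounded up to 156699; 156,699 required, 156,699 in favor — approved.

Not approved — the Class I shares did not give the required vote.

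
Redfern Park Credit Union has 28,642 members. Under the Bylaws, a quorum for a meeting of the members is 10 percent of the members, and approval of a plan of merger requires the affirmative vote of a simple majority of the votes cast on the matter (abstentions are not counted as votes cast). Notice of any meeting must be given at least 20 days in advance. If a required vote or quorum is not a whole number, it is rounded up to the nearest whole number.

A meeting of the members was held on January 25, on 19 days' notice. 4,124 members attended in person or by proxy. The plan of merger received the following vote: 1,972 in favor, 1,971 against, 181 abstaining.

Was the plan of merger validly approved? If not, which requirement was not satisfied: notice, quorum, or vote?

Invalid — notice requirement not satisfied.

Notice: 19 days given; 20 required. Not satisfied.
Quorum: 10% of 28,642 = 2,864.20, rounded up to 2,865; 4,124 present. Satisfied.
Vote: requires a majority of the votes cast (4,124 − 181 abstaining = 3,943); a majority of 3943 is 1972, so 1,972 needed; 1,972 in favor. Satisfied.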